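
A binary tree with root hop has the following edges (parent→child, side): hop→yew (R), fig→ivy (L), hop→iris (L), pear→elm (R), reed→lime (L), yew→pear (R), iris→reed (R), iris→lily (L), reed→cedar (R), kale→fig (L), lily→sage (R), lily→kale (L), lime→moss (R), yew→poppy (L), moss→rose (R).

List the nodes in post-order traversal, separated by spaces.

Post-order visits the left subtree, then the right subtree, then the node.
At hop: go left to iris.
  At iris: go left to lily.
    At lily: go left to kale.
      At kale: go left to fig.
        At fig: go left to ivy.
          ivy is a leaf — visit ivy.
        At fig: no right child.
        Visit fig.
      At kale: no right child.
      Visit kale.
    At lily: go right to sage.
      sage is a leaf — visit sage.
    Visit lily.
  At iris: go right to reed.
    At reed: go left to lime.
      At lime: no left child.
      At lime: go right to moss.
        At moss: no left child.
        At moss: go right to rose.
          rose is a leaf — visit rose.
        Visit moss.
      Visit lime.
    At reed: go right to cedar.
      cedar is a leaf — visit cedar.
    Visit reed.
  Visit iris.
At hop: go right to yew.
  At yew: go left to poppy.
    poppy is a leaf — visit poppy.
  At yew: go right to pear.
    At pear: no left child.
    At pear: go right to elm.
      elm is a leaf — visit elm.
    Visit pear.
  Visit yew.
Visit hop.

ivy fig kale sage lily rose moss lime cedar reed iris poppy elm pear yew hop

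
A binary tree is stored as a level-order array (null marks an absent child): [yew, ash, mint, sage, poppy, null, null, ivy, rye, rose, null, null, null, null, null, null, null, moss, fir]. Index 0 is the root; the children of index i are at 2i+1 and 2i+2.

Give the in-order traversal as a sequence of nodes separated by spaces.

In-order visits the left subtree, then the node, then the right subtree.
At yew: go left to ash.
  At ash: go left to sage.
    At sage: go left to ivy.
      ivy is a leaf — visit ivy.
    Visit sage.
    At sage: go right to rye.
      At rye: go left to moss.
        moss is a leaf — visit moss.
      Visit rye.
      At rye: go right to fir.
        fir is a leaf — visit fir.
  Visit ash.
  At ash: go right to poppy.
    At poppy: go left to rose.
      rose is a leaf — visit rose.
    Visit poppy.
    At poppy: no right child.
Visit yew.
At yew: go right to mint.
  mint is a leaf — visit mint.

ivy sage moss rye fir ash rose poppy yew mint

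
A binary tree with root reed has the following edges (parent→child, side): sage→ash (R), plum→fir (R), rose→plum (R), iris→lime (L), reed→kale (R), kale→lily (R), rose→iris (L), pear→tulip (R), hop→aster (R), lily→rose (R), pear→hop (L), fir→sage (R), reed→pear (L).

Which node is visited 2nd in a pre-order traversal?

Pre-order visits the node, then its left subtree, then its right subtree.
Visit reed.
At reed: go left to pear.
  Visit pear.
  At pear: go left to hop.
    Visit hop.
    At hop: no left child.
    At hop: go right to aster.
      aster is a leaf — visit aster.
  At pear: go right to tulip.
    tulip is a leaf — visit tulip.
At reed: go right to kale.
  Visit kale.
  At kale: no left child.
  At kale: go right to lily.
    Visit lily.
    At lily: no left child.
    At lily: go right to rose.
      Visit rose.
      At rose: go left to iris.
        Visit iris.
        At iris: go left to lime.
          lime is a leaf — visit lime.
        At iris: no right child.
      At rose: go right to plum.
        Visit plum.
        At plum: no left child.
        At plum: go right to fir.
          Visit fir.
          At fir: no left child.
          At fir: go right to sage.
            Visit sage.
            At sage: no left child.
            At sage: go right to ash.
              ash is a leaf — visit ash.
Full pre-order sequence: reed, pear, hop, aster, tulip, kale, lily, rose, iris, lime, plum, fir, sage, ash.

pear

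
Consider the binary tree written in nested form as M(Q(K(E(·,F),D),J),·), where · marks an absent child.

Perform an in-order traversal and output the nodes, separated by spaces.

E F K D Q J M

In-order visits the left subtree, then the node, then the right subtree.
At M: go left to Q.
  At Q: go left to K.
    At K: go left to E.
      At E: no left child.
      Visit E.
      At E: go right to F.
        F is a leaf — visit F.
    Visit K.
    At K: go right to D.
      D is a leaf — visit D.
  Visit Q.
  At Q: go right to J.
    J is a leaf — visit J.
Visit M.
At M: no right child.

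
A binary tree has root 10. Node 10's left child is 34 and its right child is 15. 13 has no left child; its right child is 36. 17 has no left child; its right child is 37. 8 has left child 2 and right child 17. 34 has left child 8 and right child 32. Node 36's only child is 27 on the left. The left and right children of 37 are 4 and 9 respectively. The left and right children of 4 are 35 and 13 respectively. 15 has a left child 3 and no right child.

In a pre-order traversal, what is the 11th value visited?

Pre-order visits the node, then its left subtree, then its right subtree.
Visit 10.
At 10: go left to 34.
  Visit 34.
  At 34: go left to 8.
    Visit 8.
    At 8: go left to 2.
      2 is a leaf — visit 2.
    At 8: go right to 17.
      Visit 17.
      At 17: no left child.
      At 17: go right to 37.
        Visit 37.
        At 37: go left to 4.
          Visit 4.
          At 4: go left to 35.
            35 is a leaf — visit 35.
          At 4: go right to 13.
            Visit 13.
            At 13: no left child.
            At 13: go right to 36.
              Visit 36.
              At 36: go left to 27.
                27 is a leaf — visit 27.
              At 36: no right child.
        At 37: go right to 9.
          9 is a leaf — visit 9.
  At 34: go right to 32.
    32 is a leaf — visit 32.
At 10: go right to 15.
  Visit 15.
  At 15: go left to 3.
    3 is a leaf — visit 3.
  At 15: no right child.
Full pre-order sequence: 10, 34, 8, 2, 17, 37, 4, 35, 13, 36, 27, 9, 32, 15, 3.

27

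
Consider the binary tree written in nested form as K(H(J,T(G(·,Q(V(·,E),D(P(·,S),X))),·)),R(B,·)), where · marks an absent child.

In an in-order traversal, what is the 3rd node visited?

In-order visits the left subtree, then the node, then the right subtree.
At K: go left to H.
  At H: go left to J.
    J is a leaf — visit J.
  Visit H.
  At H: go right to T.
    At T: go left to G.
      At G: no left child.
      Visit G.
      At G: go right to Q.
        At Q: go left to V.
          At V: no left child.
          Visit V.
          At V: go right to E.
            E is a leaf — visit E.
        Visit Q.
        At Q: go right to D.
          At D: go left to P.
            At P: no left child.
            Visit P.
            At P: go right to S.
              S is a leaf — visit S.
          Visit D.
          At D: go right to X.
            X is a leaf — visit X.
    Visit T.
    At T: no right child.
Visit K.
At K: go right to R.
  At R: go left to B.
    B is a leaf — visit B.
  Visit R.
  At R: no right child.
Full in-order sequence: J, H, G, V, E, Q, P, S, D, X, T, K, B, R.

G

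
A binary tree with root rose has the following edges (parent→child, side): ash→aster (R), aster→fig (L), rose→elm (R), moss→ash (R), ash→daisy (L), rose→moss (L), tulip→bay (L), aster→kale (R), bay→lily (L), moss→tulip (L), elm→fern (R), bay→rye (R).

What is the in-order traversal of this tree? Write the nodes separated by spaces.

lily bay rye tulip moss daisy ash fig aster kale rose elm fern

In-order visits the left subtree, then the node, then the right subtree.
At rose: go left to moss.
  At moss: go left to tulip.
    At tulip: go left to bay.
      At bay: go left to lily.
        lily is a leaf — visit lily.
      Visit bay.
      At bay: go right to rye.
        rye is a leaf — visit rye.
    Visit tulip.
    At tulip: no right child.
  Visit moss.
  At moss: go right to ash.
    At ash: go left to daisy.
      daisy is a leaf — visit daisy.
    Visit ash.
    At ash: go right to aster.
      At aster: go left to fig.
        fig is a leaf — visit fig.
      Visit aster.
      At aster: go right to kale.
        kale is a leaf — visit kale.
Visit rose.
At rose: go right to elm.
  At elm: no left child.
  Visit elm.
  At elm: go right to fern.
    fern is a leaf — visit fern.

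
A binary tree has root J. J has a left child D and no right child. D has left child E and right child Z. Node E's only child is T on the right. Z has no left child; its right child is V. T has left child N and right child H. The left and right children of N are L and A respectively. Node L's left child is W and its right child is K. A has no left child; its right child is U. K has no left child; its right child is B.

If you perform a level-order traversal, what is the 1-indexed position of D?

2

Level-order visits nodes level by level from the root, left to right within each level.
Level 0: J
Level 1: D
Level 2: E, Z
Level 3: T, V
Level 4: N, H
Level 5: L, A
Level 6: W, K, U
Level 7: B
Full level-order sequence: J, D, E, Z, T, V, N, H, L, A, W, K, U, B.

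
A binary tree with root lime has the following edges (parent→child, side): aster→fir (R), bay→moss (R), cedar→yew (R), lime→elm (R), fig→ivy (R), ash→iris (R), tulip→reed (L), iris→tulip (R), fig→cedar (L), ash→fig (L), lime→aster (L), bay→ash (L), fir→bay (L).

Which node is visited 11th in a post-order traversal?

fir

Post-order visits the left subtree, then the right subtree, then the node.
At lime: go left to aster.
  At aster: no left child.
  At aster: go right to fir.
    At fir: go left to bay.
      At bay: go left to ash.
        At ash: go left to fig.
          At fig: go left to cedar.
            At cedar: no left child.
            At cedar: go right to yew.
              yew is a leaf — visit yew.
            Visit cedar.
          At fig: go right to ivy.
            ivy is a leaf — visit ivy.
          Visit fig.
        At ash: go right to iris.
          At iris: no left child.
          At iris: go right to tulip.
            At tulip: go left to reed.
              reed is a leaf — visit reed.
            At tulip: no right child.
            Visit tulip.
          Visit iris.
        Visit ash.
      At bay: go right to moss.
        moss is a leaf — visit moss.
      Visit bay.
    At fir: no right child.
    Visit fir.
  Visit aster.
At lime: go right to elm.
  elm is a leaf — visit elm.
Visit lime.
Full post-order sequence: yew, cedar, ivy, fig, reed, tulip, iris, ash, moss, bay, fir, aster, elm, lime.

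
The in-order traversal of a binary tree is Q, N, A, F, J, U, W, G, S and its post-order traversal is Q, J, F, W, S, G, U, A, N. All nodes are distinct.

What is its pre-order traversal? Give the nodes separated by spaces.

The last element of post-order is the root; it splits in-order into left and right subtrees.
Root N: left subtree has 1 node {Q}, right has 7 {A, F, J, U, W, G, S}.
  Root A: left subtree has 0 nodes { }, right has 6 {F, J, U, W, G, S}.
    Root U: left subtree has 2 nodes {F, J}, right has 3 {W, G, S}.
      Root F: left subtree has 0 nodes { }, right has 1 {J}.
      Root G: left subtree has 1 node {W}, right has 1 {S}.

N Q A U F J G W S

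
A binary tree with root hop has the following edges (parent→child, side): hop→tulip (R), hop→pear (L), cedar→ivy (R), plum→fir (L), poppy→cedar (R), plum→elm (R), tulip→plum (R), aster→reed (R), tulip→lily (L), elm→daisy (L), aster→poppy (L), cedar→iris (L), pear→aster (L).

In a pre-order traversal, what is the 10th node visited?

Pre-order visits the node, then its left subtree, then its right subtree.
Visit hop.
At hop: go left to pear.
  Visit pear.
  At pear: go left to aster.
    Visit aster.
    At aster: go left to poppy.
      Visit poppy.
      At poppy: no left child.
      At poppy: go right to cedar.
        Visit cedar.
        At cedar: go left to iris.
          iris is a leaf — visit iris.
        At cedar: go right to ivy.
          ivy is a leaf — visit ivy.
    At aster: go right to reed.
      reed is a leaf — visit reed.
  At pear: no right child.
At hop: go right to tulip.
  Visit tulip.
  At tulip: go left to lily.
    lily is a leaf — visit lily.
  At tulip: go right to plum.
    Visit plum.
    At plum: go left to fir.
      fir is a leaf — visit fir.
    At plum: go right to elm.
      Visit elm.
      At elm: go left to daisy.
        daisy is a leaf — visit daisy.
      At elm: no right child.
Full pre-order sequence: hop, pear, aster, poppy, cedar, iris, ivy, reed, tulip, lily, plum, fir, elm, daisy.

lily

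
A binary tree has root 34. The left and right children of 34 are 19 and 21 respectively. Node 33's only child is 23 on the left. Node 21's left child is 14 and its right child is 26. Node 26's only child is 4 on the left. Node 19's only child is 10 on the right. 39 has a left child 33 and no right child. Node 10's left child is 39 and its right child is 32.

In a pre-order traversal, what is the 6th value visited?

Pre-order visits the node, then its left subtree, then its right subtree.
Visit 34.
At 34: go left to 19.
  Visit 19.
  At 19: no left child.
  At 19: go right to 10.
    Visit 10.
    At 10: go left to 39.
      Visit 39.
      At 39: go left to 33.
        Visit 33.
        At 33: go left to 23.
          23 is a leaf — visit 23.
        At 33: no right child.
      At 39: no right child.
    At 10: go right to 32.
      32 is a leaf — visit 32.
At 34: go right to 21.
  Visit 21.
  At 21: go left to 14.
    14 is a leaf — visit 14.
  At 21: go right to 26.
    Visit 26.
    At 26: go left to 4.
      4 is a leaf — visit 4.
    At 26: no right child.
Full pre-order sequence: 34, 19, 10, 39, 33, 23, 32, 21, 14, 26, 4.

23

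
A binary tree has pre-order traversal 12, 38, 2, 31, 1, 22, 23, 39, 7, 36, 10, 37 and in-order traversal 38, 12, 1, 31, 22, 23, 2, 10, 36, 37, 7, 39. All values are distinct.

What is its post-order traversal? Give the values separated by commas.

38, 1, 23, 22, 31, 10, 37, 36, 7, 39, 2, 12

The first element of pre-order is the root; it splits in-order into left and right subtrees.
Root 12: left subtree has 1 node {38}, right has 10 {1, 31, 22, 23, 2, 10, 36, 37, 7, 39}.
  Root 2: left subtree has 4 nodes {1, 31, 22, 23}, right has 5 {10, 36, 37, 7, 39}.
    Root 31: left subtree has 1 node {1}, right has 2 {22, 23}.
      Root 22: left subtree has 0 nodes { }, right has 1 {23}.
    Root 39: left subtree has 4 nodes {10, 36, 37, 7}, right has 0 { }.
      Root 7: left subtree has 3 nodes {10, 36, 37}, right has 0 { }.
        Root 36: left subtree has 1 node {10}, right has 1 {37}.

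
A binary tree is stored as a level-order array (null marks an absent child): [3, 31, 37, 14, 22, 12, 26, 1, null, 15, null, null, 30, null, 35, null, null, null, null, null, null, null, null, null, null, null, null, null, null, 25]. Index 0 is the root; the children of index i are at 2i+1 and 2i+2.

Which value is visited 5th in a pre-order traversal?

Pre-order visits the node, then its left subtree, then its right subtree.
Visit 3.
At 3: go left to 31.
  Visit 31.
  At 31: go left to 14.
    Visit 14.
    At 14: go left to 1.
      1 is a leaf — visit 1.
    At 14: no right child.
  At 31: go right to 22.
    Visit 22.
    At 22: go left to 15.
      15 is a leaf — visit 15.
    At 22: no right child.
At 3: go right to 37.
  Visit 37.
  At 37: go left to 12.
    Visit 12.
    At 12: no left child.
    At 12: go right to 30.
      30 is a leaf — visit 30.
  At 37: go right to 26.
    Visit 26.
    At 26: no left child.
    At 26: go right to 35.
      Visit 35.
      At 35: go left to 25.
        25 is a leaf — visit 25.
      At 35: no right child.
Full pre-order sequence: 3, 31, 14, 1, 22, 15, 37, 12, 30, 26, 35, 25.

22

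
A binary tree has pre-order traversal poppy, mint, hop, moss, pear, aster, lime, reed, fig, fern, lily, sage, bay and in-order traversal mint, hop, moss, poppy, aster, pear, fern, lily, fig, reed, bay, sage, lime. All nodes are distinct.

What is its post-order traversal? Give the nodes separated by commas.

The first element of pre-order is the root; it splits in-order into left and right subtrees.
Root poppy: left subtree has 3 nodes {mint, hop, moss}, right has 9 {aster, pear, fern, lily, fig, reed, bay, sage, lime}.
  Root mint: left subtree has 0 nodes { }, right has 2 {hop, moss}.
    Root hop: left subtree has 0 nodes { }, right has 1 {moss}.
  Root pear: left subtree has 1 node {aster}, right has 7 {fern, lily, fig, reed, bay, sage, lime}.
    Root lime: left subtree has 6 nodes {fern, lily, fig, reed, bay, sage}, right has 0 { }.
      Root reed: left subtree has 3 nodes {fern, lily, fig}, right has 2 {bay, sage}.
        Root fig: left subtree has 2 nodes {fern, lily}, right has 0 { }.
          Root fern: left subtree has 0 nodes { }, right has 1 {lily}.
        Root sage: left subtree has 1 node {bay}, right has 0 { }.

moss, hop, mint, aster, lily, fern, fig, bay, sage, reed, lime, pear, poppy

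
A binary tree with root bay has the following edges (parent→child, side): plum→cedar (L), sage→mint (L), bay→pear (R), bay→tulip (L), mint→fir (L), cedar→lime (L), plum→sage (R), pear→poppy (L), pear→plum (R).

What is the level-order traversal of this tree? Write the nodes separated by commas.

bay, tulip, pear, poppy, plum, cedar, sage, lime, mint, fir

Level-order visits nodes level by level from the root, left to right within each level.
Level 0: bay
Level 1: tulip, pear
Level 2: poppy, plum
Level 3: cedar, sage
Level 4: lime, mint
Level 5: fir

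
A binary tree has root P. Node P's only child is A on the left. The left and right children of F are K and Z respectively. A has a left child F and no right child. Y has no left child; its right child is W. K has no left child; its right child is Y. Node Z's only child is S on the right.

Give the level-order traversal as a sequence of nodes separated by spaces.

Level-order visits nodes level by level from the root, left to right within each level.
Level 0: P
Level 1: A
Level 2: F
Level 3: K, Z
Level 4: Y, S
Level 5: W

P A F K Z Y S W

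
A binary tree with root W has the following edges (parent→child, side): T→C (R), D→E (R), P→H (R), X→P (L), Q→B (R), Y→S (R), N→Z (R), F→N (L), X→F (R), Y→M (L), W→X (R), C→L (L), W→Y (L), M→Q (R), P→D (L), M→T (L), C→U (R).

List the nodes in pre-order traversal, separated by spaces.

Pre-order visits the node, then its left subtree, then its right subtree.
Visit W.
At W: go left to Y.
  Visit Y.
  At Y: go left to M.
    Visit M.
    At M: go left to T.
      Visit T.
      At T: no left child.
      At T: go right to C.
        Visit C.
        At C: go left to L.
          L is a leaf — visit L.
        At C: go right to U.
          U is a leaf — visit U.
    At M: go right to Q.
      Visit Q.
      At Q: no left child.
      At Q: go right to B.
        B is a leaf — visit B.
  At Y: go right to S.
    S is a leaf — visit S.
At W: go right to X.
  Visit X.
  At X: go left to P.
    Visit P.
    At P: go left to D.
      Visit D.
      At D: no left child.
      At D: go right to E.
        E is a leaf — visit E.
    At P: go right to H.
      H is a leaf — visit H.
  At X: go right to F.
    Visit F.
    At F: go left to N.
      Visit N.
      At N: no left child.
      At N: go right to Z.
        Z is a leaf — visit Z.
    At F: no right child.

W Y M T C L U Q B S X P D E H F N Z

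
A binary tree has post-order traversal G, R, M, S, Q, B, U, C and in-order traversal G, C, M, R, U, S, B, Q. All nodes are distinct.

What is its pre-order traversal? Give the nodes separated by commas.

The last element of post-order is the root; it splits in-order into left and right subtrees.
Root C: left subtree has 1 node {G}, right has 6 {M, R, U, S, B, Q}.
  Root U: left subtree has 2 nodes {M, R}, right has 3 {S, B, Q}.
    Root M: left subtree has 0 nodes { }, right has 1 {R}.
    Root B: left subtree has 1 node {S}, right has 1 {Q}.

C, G, U, M, R, B, S, Q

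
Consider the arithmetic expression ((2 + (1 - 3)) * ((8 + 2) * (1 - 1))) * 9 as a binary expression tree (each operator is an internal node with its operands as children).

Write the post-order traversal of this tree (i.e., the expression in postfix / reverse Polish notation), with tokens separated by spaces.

Post-order on an expression tree gives postfix notation: for each operator, emit left operand, right operand, then the operator.

2 1 3 - + 8 2 + 1 1 - * * 9 *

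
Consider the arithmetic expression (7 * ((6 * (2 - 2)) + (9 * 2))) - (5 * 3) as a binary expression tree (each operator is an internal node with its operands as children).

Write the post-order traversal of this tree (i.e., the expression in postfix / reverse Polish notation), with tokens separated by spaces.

7 6 2 2 - * 9 2 * + * 5 3 * -

Post-order on an expression tree gives postfix notation: for each operator, emit left operand, right operand, then the operator.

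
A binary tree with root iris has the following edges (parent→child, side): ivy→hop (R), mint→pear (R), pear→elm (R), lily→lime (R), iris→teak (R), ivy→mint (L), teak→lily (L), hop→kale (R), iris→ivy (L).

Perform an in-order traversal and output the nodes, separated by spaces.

In-order visits the left subtree, then the node, then the right subtree.
At iris: go left to ivy.
  At ivy: go left to mint.
    At mint: no left child.
    Visit mint.
    At mint: go right to pear.
      At pear: no left child.
      Visit pear.
      At pear: go right to elm.
        elm is a leaf — visit elm.
  Visit ivy.
  At ivy: go right to hop.
    At hop: no left child.
    Visit hop.
    At hop: go right to kale.
      kale is a leaf — visit kale.
Visit iris.
At iris: go right to teak.
  At teak: go left to lily.
    At lily: no left child.
    Visit lily.
    At lily: go right to lime.
      lime is a leaf — visit lime.
  Visit teak.
  At teak: no right child.

mint pear elm ivy hop kale iris lily lime teak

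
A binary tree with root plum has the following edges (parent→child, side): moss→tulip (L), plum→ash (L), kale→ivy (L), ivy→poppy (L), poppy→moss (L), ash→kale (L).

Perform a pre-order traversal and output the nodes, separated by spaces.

Pre-order visits the node, then its left subtree, then its right subtree.
Visit plum.
At plum: go left to ash.
  Visit ash.
  At ash: go left to kale.
    Visit kale.
    At kale: go left to ivy.
      Visit ivy.
      At ivy: go left to poppy.
        Visit poppy.
        At poppy: go left to moss.
          Visit moss.
          At moss: go left to tulip.
            tulip is a leaf — visit tulip.
          At moss: no right child.
        At poppy: no right child.
      At ivy: no right child.
    At kale: no right child.
  At ash: no right child.
At plum: no right child.

plum ash kale ivy poppy moss tulip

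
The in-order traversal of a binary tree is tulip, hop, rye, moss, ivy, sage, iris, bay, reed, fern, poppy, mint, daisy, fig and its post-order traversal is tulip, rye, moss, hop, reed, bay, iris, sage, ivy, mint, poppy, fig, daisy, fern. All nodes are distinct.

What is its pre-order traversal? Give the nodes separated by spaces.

The last element of post-order is the root; it splits in-order into left and right subtrees.
Root fern: left subtree has 9 nodes {tulip, hop, rye, moss, ivy, sage, iris, bay, reed}, right has 4 {poppy, mint, daisy, fig}.
  Root ivy: left subtree has 4 nodes {tulip, hop, rye, moss}, right has 4 {sage, iris, bay, reed}.
    Root hop: left subtree has 1 node {tulip}, right has 2 {rye, moss}.
      Root moss: left subtree has 1 node {rye}, right has 0 { }.
    Root sage: left subtree has 0 nodes { }, right has 3 {iris, bay, reed}.
      Root iris: left subtree has 0 nodes { }, right has 2 {bay, reed}.
        Root bay: left subtree has 0 nodes { }, right has 1 {reed}.
  Root daisy: left subtree has 2 nodes {poppy, mint}, right has 1 {fig}.
    Root poppy: left subtree has 0 nodes { }, right has 1 {mint}.

fern ivy hop tulip moss rye sage iris bay reed daisy poppy mint fig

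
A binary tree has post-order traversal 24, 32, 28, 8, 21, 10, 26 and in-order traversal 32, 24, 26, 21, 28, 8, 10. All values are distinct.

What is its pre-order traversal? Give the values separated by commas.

The last element of post-order is the root; it splits in-order into left and right subtrees.
Root 26: left subtree has 2 nodes {32, 24}, right has 4 {21, 28, 8, 10}.
  Root 32: left subtree has 0 nodes { }, right has 1 {24}.
  Root 10: left subtree has 3 nodes {21, 28, 8}, right has 0 { }.
    Root 21: left subtree has 0 nodes { }, right has 2 {28, 8}.
      Root 8: left subtree has 1 node {28}, right has 0 { }.

26, 32, 24, 10, 21, 8, 28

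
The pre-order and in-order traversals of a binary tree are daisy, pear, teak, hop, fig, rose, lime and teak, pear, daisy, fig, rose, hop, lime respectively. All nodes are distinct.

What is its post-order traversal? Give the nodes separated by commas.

The first element of pre-order is the root; it splits in-order into left and right subtrees.
Root daisy: left subtree has 2 nodes {teak, pear}, right has 4 {fig, rose, hop, lime}.
  Root pear: left subtree has 1 node {teak}, right has 0 { }.
  Root hop: left subtree has 2 nodes {fig, rose}, right has 1 {lime}.
    Root fig: left subtree has 0 nodes { }, right has 1 {rose}.

teak, pear, rose, fig, lime, hop, daisy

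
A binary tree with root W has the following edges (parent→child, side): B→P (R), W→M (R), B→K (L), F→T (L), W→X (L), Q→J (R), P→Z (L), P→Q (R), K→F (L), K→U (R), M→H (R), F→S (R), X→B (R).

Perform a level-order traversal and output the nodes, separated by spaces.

W X M B H K P F U Z Q T S J

Level-order visits nodes level by level from the root, left to right within each level.
Level 0: W
Level 1: X, M
Level 2: B, H
Level 3: K, P
Level 4: F, U, Z, Q
Level 5: T, S, J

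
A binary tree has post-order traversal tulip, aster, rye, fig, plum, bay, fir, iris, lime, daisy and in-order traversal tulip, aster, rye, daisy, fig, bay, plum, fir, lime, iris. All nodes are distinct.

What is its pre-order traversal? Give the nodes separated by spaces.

The last element of post-order is the root; it splits in-order into left and right subtrees.
Root daisy: left subtree has 3 nodes {tulip, aster, rye}, right has 6 {fig, bay, plum, fir, lime, iris}.
  Root rye: left subtree has 2 nodes {tulip, aster}, right has 0 { }.
    Root aster: left subtree has 1 node {tulip}, right has 0 { }.
  Root lime: left subtree has 4 nodes {fig, bay, plum, fir}, right has 1 {iris}.
    Root fir: left subtree has 3 nodes {fig, bay, plum}, right has 0 { }.
      Root bay: left subtree has 1 node {fig}, right has 1 {plum}.

daisy rye aster tulip lime fir bay fig plum iris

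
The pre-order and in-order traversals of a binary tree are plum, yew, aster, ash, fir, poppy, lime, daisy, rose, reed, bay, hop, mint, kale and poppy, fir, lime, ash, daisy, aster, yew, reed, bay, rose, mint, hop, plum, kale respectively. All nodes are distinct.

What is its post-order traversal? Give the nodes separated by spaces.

The first element of pre-order is the root; it splits in-order into left and right subtrees.
Root plum: left subtree has 12 nodes {poppy, fir, lime, ash, daisy, aster, yew, reed, bay, rose, mint, hop}, right has 1 {kale}.
  Root yew: left subtree has 6 nodes {poppy, fir, lime, ash, daisy, aster}, right has 5 {reed, bay, rose, mint, hop}.
    Root aster: left subtree has 5 nodes {poppy, fir, lime, ash, daisy}, right has 0 { }.
      Root ash: left subtree has 3 nodes {poppy, fir, lime}, right has 1 {daisy}.
        Root fir: left subtree has 1 node {poppy}, right has 1 {lime}.
    Root rose: left subtree has 2 nodes {reed, bay}, right has 2 {mint, hop}.
      Root reed: left subtree has 0 nodes { }, right has 1 {bay}.
      Root hop: left subtree has 1 node {mint}, right has 0 { }.

poppy lime fir daisy ash aster bay reed mint hop rose yew kale plum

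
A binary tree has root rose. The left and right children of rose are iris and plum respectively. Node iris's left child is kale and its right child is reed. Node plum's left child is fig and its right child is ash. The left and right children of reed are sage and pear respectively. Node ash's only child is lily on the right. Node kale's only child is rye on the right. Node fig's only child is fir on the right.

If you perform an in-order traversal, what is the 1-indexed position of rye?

2

In-order visits the left subtree, then the node, then the right subtree.
At rose: go left to iris.
  At iris: go left to kale.
    At kale: no left child.
    Visit kale.
    At kale: go right to rye.
      rye is a leaf — visit rye.
  Visit iris.
  At iris: go right to reed.
    At reed: go left to sage.
      sage is a leaf — visit sage.
    Visit reed.
    At reed: go right to pear.
      pear is a leaf — visit pear.
Visit rose.
At rose: go right to plum.
  At plum: go left to fig.
    At fig: no left child.
    Visit fig.
    At fig: go right to fir.
      fir is a leaf — visit fir.
  Visit plum.
  At plum: go right to ash.
    At ash: no left child.
    Visit ash.
    At ash: go right to lily.
      lily is a leaf — visit lily.
Full in-order sequence: kale, rye, iris, sage, reed, pear, rose, fig, fir, plum, ash, lily.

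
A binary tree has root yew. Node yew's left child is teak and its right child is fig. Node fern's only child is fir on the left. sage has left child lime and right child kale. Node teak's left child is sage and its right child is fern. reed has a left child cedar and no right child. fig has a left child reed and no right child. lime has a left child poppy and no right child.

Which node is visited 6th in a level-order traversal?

reed

Level-order visits nodes level by level from the root, left to right within each level.
Level 0: yew
Level 1: teak, fig
Level 2: sage, fern, reed
Level 3: lime, kale, fir, cedar
Level 4: poppy
Full level-order sequence: yew, teak, fig, sage, fern, reed, lime, kale, fir, cedar, poppy.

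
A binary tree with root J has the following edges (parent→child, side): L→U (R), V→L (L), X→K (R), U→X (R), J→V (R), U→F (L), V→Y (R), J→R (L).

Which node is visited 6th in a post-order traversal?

L

Post-order visits the left subtree, then the right subtree, then the node.
At J: go left to R.
  R is a leaf — visit R.
At J: go right to V.
  At V: go left to L.
    At L: no left child.
    At L: go right to U.
      At U: go left to F.
        F is a leaf — visit F.
      At U: go right to X.
        At X: no left child.
        At X: go right to K.
          K is a leaf — visit K.
        Visit X.
      Visit U.
    Visit L.
  At V: go right to Y.
    Y is a leaf — visit Y.
  Visit V.
Visit J.
Full post-order sequence: R, F, K, X, U, L, Y, V, J.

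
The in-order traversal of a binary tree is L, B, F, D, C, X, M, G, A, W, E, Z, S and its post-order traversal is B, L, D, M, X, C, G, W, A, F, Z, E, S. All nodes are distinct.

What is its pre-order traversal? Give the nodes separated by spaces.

S E F L B A G C D X M W Z

The last element of post-order is the root; it splits in-order into left and right subtrees.
Root S: left subtree has 12 nodes {L, B, F, D, C, X, M, G, A, W, E, Z}, right has 0 { }.
  Root E: left subtree has 10 nodes {L, B, F, D, C, X, M, G, A, W}, right has 1 {Z}.
    Root F: left subtree has 2 nodes {L, B}, right has 7 {D, C, X, M, G, A, W}.
      Root L: left subtree has 0 nodes { }, right has 1 {B}.
      Root A: left subtree has 5 nodes {D, C, X, M, G}, right has 1 {W}.
        Root G: left subtree has 4 nodes {D, C, X, M}, right has 0 { }.
          Root C: left subtree has 1 node {D}, right has 2 {X, M}.
            Root X: left subtree has 0 nodes { }, right has 1 {M}.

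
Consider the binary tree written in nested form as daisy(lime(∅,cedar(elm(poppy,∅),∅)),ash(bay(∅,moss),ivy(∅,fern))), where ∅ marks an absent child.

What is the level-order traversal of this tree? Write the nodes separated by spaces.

Level-order visits nodes level by level from the root, left to right within each level.
Level 0: daisy
Level 1: lime, ash
Level 2: cedar, bay, ivy
Level 3: elm, moss, fern
Level 4: poppy

daisy lime ash cedar bay ivy elm moss fern poppy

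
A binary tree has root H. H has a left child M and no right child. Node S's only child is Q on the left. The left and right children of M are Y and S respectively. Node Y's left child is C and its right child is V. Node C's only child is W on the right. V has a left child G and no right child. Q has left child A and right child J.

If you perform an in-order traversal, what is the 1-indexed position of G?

In-order visits the left subtree, then the node, then the right subtree.
At H: go left to M.
  At M: go left to Y.
    At Y: go left to C.
      At C: no left child.
      Visit C.
      At C: go right to W.
        W is a leaf — visit W.
    Visit Y.
    At Y: go right to V.
      At V: go left to G.
        G is a leaf — visit G.
      Visit V.
      At V: no right child.
  Visit M.
  At M: go right to S.
    At S: go left to Q.
      At Q: go left to A.
        A is a leaf — visit A.
      Visit Q.
      At Q: go right to J.
        J is a leaf — visit J.
    Visit S.
    At S: no right child.
Visit H.
At H: no right child.
Full in-order sequence: C, W, Y, G, V, M, A, Q, J, S, H.

4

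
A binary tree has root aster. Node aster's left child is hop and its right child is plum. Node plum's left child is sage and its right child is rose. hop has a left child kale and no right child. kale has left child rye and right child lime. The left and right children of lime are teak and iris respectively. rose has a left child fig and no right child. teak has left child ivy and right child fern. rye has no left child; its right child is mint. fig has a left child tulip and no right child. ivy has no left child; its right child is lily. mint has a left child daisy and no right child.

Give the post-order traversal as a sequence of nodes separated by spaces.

daisy mint rye lily ivy fern teak iris lime kale hop sage tulip fig rose plum aster

Post-order visits the left subtree, then the right subtree, then the node.
At aster: go left to hop.
  At hop: go left to kale.
    At kale: go left to rye.
      At rye: no left child.
      At rye: go right to mint.
        At mint: go left to daisy.
          daisy is a leaf — visit daisy.
        At mint: no right child.
        Visit mint.
      Visit rye.
    At kale: go right to lime.
      At lime: go left to teak.
        At teak: go left to ivy.
          At ivy: no left child.
          At ivy: go right to lily.
            lily is a leaf — visit lily.
          Visit ivy.
        At teak: go right to fern.
          fern is a leaf — visit fern.
        Visit teak.
      At lime: go right to iris.
        iris is a leaf — visit iris.
      Visit lime.
    Visit kale.
  At hop: no right child.
  Visit hop.
At aster: go right to plum.
  At plum: go left to sage.
    sage is a leaf — visit sage.
  At plum: go right to rose.
    At rose: go left to fig.
      At fig: go left to tulip.
        tulip is a leaf — visit tulip.
      At fig: no right child.
      Visit fig.
    At rose: no right child.
    Visit rose.
  Visit plum.
Visit aster.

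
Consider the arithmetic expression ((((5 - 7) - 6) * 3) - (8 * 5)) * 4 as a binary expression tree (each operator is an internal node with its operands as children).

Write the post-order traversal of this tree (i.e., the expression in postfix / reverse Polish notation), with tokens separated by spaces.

5 7 - 6 - 3 * 8 5 * - 4 *

Post-order on an expression tree gives postfix notation: for each operator, emit left operand, right operand, then the operator.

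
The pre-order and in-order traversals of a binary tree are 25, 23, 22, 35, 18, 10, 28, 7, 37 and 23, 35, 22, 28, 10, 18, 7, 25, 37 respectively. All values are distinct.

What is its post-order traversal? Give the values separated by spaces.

35 28 10 7 18 22 23 37 25

The first element of pre-order is the root; it splits in-order into left and right subtrees.
Root 25: left subtree has 7 nodes {23, 35, 22, 28, 10, 18, 7}, right has 1 {37}.
  Root 23: left subtree has 0 nodes { }, right has 6 {35, 22, 28, 10, 18, 7}.
    Root 22: left subtree has 1 node {35}, right has 4 {28, 10, 18, 7}.
      Root 18: left subtree has 2 nodes {28, 10}, right has 1 {7}.
        Root 10: left subtree has 1 node {28}, right has 0 { }.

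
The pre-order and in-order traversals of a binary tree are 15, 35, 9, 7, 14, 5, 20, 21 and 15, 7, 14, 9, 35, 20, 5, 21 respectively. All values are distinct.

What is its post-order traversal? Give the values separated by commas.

The first element of pre-order is the root; it splits in-order into left and right subtrees.
Root 15: left subtree has 0 nodes { }, right has 7 {7, 14, 9, 35, 20, 5, 21}.
  Root 35: left subtree has 3 nodes {7, 14, 9}, right has 3 {20, 5, 21}.
    Root 9: left subtree has 2 nodes {7, 14}, right has 0 { }.
      Root 7: left subtree has 0 nodes { }, right has 1 {14}.
    Root 5: left subtree has 1 node {20}, right has 1 {21}.

14, 7, 9, 20, 21, 5, 35, 15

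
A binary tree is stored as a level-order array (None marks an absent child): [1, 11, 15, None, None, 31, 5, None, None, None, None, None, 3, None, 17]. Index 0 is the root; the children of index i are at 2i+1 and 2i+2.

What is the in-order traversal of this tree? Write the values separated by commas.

11, 1, 31, 3, 15, 5, 17

In-order visits the left subtree, then the node, then the right subtree.
At 1: go left to 11.
  11 is a leaf — visit 11.
Visit 1.
At 1: go right to 15.
  At 15: go left to 31.
    At 31: no left child.
    Visit 31.
    At 31: go right to 3.
      3 is a leaf — visit 3.
  Visit 15.
  At 15: go right to 5.
    At 5: no left child.
    Visit 5.
    At 5: go right to 17.
      17 is a leaf — visit 17.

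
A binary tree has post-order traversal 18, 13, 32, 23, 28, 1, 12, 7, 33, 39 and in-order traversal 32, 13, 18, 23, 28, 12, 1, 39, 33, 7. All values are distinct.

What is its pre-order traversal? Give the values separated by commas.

39, 12, 28, 23, 32, 13, 18, 1, 33, 7

The last element of post-order is the root; it splits in-order into left and right subtrees.
Root 39: left subtree has 7 nodes {32, 13, 18, 23, 28, 12, 1}, right has 2 {33, 7}.
  Root 12: left subtree has 5 nodes {32, 13, 18, 23, 28}, right has 1 {1}.
    Root 28: left subtree has 4 nodes {32, 13, 18, 23}, right has 0 { }.
      Root 23: left subtree has 3 nodes {32, 13, 18}, right has 0 { }.
        Root 32: left subtree has 0 nodes { }, right has 2 {13, 18}.
          Root 13: left subtree has 0 nodes { }, right has 1 {18}.
  Root 33: left subtree has 0 nodes { }, right has 1 {7}.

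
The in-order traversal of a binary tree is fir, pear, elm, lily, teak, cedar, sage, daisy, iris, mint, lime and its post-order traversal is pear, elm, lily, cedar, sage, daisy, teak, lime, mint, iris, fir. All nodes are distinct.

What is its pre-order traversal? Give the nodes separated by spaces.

fir iris teak lily elm pear daisy sage cedar mint lime

The last element of post-order is the root; it splits in-order into left and right subtrees.
Root fir: left subtree has 0 nodes { }, right has 10 {pear, elm, lily, teak, cedar, sage, daisy, iris, mint, lime}.
  Root iris: left subtree has 7 nodes {pear, elm, lily, teak, cedar, sage, daisy}, right has 2 {mint, lime}.
    Root teak: left subtree has 3 nodes {pear, elm, lily}, right has 3 {cedar, sage, daisy}.
      Root lily: left subtree has 2 nodes {pear, elm}, right has 0 { }.
        Root elm: left subtree has 1 node {pear}, right has 0 { }.
      Root daisy: left subtree has 2 nodes {cedar, sage}, right has 0 { }.
        Root sage: left subtree has 1 node {cedar}, right has 0 { }.
    Root mint: left subtree has 0 nodes { }, right has 1 {lime}.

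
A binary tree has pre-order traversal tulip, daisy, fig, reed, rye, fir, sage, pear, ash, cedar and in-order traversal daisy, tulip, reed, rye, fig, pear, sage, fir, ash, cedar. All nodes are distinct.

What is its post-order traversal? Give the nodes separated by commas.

daisy, rye, reed, pear, sage, cedar, ash, fir, fig, tulip

The first element of pre-order is the root; it splits in-order into left and right subtrees.
Root tulip: left subtree has 1 node {daisy}, right has 8 {reed, rye, fig, pear, sage, fir, ash, cedar}.
  Root fig: left subtree has 2 nodes {reed, rye}, right has 5 {pear, sage, fir, ash, cedar}.
    Root reed: left subtree has 0 nodes { }, right has 1 {rye}.
    Root fir: left subtree has 2 nodes {pear, sage}, right has 2 {ash, cedar}.
      Root sage: left subtree has 1 node {pear}, right has 0 { }.
      Root ash: left subtree has 0 nodes { }, right has 1 {cedar}.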